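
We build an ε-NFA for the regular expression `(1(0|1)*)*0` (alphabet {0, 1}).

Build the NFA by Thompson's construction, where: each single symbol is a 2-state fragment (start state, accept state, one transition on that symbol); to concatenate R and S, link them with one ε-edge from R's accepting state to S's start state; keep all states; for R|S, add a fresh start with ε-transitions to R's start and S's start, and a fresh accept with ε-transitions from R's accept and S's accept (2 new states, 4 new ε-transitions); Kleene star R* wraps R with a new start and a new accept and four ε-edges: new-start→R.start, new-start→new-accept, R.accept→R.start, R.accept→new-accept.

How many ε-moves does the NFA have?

By structural recursion:
Each of the 4 symbol leaves contributes 0 ε-transitions.
  0|1 → 4 ε-transitions
  (0|1)* → 8 ε-transitions
  1(0|1)* → 9 ε-transitions
  (1(0|1)*)* → 13 ε-transitions
  (1(0|1)*)*0 → 14 ε-transitions

14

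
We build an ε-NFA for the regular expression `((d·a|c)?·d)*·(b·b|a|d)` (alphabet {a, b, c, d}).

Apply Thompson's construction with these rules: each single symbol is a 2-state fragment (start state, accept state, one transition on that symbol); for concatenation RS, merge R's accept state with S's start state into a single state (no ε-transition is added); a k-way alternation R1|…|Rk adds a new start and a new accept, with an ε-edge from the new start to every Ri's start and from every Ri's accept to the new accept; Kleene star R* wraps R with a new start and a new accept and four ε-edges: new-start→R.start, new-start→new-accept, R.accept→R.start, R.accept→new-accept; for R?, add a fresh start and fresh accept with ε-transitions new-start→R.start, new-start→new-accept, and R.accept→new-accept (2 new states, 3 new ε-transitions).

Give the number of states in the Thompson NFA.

Recursing over subexpressions:
Each of the 8 symbol leaves contributes a 2-state fragment.
  d·a : 3 states
  d·a|c : 7 states
  (d·a|c)? : 9 states
  (d·a|c)?·d : 10 states
  ((d·a|c)?·d)* : 12 states
  b·b : 3 states
  b·b|a|d : 9 states
  ((d·a|c)?·d)*·(b·b|a|d) : 20 states

20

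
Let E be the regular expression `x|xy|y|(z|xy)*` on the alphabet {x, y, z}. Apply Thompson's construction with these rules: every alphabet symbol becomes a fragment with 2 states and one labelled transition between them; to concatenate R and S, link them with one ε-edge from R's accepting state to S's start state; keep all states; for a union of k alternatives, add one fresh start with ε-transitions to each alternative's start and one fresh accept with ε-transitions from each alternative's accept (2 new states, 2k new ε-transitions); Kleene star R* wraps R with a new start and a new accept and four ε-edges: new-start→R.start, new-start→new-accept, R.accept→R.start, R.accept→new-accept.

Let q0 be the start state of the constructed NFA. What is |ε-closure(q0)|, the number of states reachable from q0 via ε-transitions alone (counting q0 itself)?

10

Work bottom-up. For each fragment F, track |ε-closure(F.start)| and whether F's accept lies in that closure (i.e. whether F accepts ε). A single-symbol fragment has closure size 1 and does not accept ε.
  xy — same as the first factor's closure: |closure| = 1
  xy — |closure| equals the left operand's closure size = 1 (its accept is not ε-reachable, so the closure stops there)
  z|xy — new start ε-reaches every alternative's start; none of them accept ε, so the new accept is not reached: |closure| = 1 + 1 + 1 = 3
  (z|xy)* — |closure| = 1 (new start) + 3 (body) + 1 (new accept) = 5
  x|xy|y|(z|xy)* — |closure| = 1 (new start) + (1 + 1 + 1 + 5) + 1 (new accept, since some branch ε-reaches its own accept) = 10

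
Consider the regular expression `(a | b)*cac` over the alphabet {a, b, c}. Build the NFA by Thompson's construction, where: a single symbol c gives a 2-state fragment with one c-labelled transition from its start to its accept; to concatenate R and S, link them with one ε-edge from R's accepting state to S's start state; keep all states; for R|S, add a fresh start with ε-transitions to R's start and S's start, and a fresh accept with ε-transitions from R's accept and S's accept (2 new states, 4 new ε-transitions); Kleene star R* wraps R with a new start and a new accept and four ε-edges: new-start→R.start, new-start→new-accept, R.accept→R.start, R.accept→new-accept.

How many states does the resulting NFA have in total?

Building bottom-up:
Each of the 5 symbol leaves contributes a 2-state fragment.
  a | b → 6 states
  (a | b)* → 8 states
  (a | b)*cac → 14 states

14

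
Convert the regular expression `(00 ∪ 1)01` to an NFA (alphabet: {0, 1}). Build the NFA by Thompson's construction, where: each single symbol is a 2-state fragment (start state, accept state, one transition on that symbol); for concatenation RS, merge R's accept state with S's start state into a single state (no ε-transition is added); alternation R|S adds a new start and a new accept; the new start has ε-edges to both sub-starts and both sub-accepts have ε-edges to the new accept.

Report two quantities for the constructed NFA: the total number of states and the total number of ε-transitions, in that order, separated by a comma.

9, 4

Bottom-up over the parse tree:
Each of the 5 symbol leaves contributes 2 states and 0 ε-transitions.
  00 = 3 states, 0 ε-transitions
  00 ∪ 1 = 7 states, 4 ε-transitions
  (00 ∪ 1)01 = 9 states, 4 ε-transitions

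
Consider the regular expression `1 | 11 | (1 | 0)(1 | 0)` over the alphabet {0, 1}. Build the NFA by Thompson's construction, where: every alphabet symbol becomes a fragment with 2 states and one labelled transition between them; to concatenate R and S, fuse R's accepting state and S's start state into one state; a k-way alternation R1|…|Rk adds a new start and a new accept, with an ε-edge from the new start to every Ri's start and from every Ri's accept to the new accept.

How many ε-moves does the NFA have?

14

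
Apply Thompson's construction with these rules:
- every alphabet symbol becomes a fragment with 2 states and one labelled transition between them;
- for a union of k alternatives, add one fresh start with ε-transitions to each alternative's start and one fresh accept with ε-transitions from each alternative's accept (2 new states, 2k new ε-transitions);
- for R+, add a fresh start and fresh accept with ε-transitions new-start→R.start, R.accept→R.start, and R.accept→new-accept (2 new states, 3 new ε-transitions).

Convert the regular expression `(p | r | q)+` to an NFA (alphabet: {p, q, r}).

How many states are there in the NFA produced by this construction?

Bottom-up over the parse tree:
Each of the 3 symbol leaves contributes a 2-state fragment.
  p | r | q = 8 states
  (p | r | q)+ = 10 states

10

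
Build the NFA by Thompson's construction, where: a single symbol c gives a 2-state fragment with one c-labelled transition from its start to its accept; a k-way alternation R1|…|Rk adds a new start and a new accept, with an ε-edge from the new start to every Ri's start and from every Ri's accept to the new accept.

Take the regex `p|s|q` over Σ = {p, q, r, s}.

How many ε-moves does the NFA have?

Bottom-up over the parse tree:
Each of the 3 symbol leaves contributes 0 ε-transitions.
  p|s|q → 6 ε-transitions

6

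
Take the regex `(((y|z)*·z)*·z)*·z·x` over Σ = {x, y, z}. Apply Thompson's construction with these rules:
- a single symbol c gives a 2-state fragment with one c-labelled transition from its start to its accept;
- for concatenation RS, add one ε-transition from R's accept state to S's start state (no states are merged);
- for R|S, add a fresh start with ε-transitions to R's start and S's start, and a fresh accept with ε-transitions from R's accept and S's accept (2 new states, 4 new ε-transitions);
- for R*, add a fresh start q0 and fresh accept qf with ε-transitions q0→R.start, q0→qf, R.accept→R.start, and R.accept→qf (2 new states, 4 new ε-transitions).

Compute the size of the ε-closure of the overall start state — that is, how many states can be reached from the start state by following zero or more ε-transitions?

Let C(F) = |ε-closure(F.start)| within fragment F, and note whether F accepts ε. Symbol fragments have C = 1 and do not accept ε. Then:
  y|z — new start ε-reaches every alternative's start; none of them accept ε, so the new accept is not reached: |ε-closure| = 1 + 1 + 1 = 3
  (y|z)* — the star's fresh start ε-reaches both the body's start and the fresh accept: |ε-closure| = 2 + 3 = 5
  (y|z)*·z — the left operand accepts ε, so the closure extends into the next operand (via the concat ε-link); |ε-closure| = 5 + 1 = 6
  ((y|z)*·z)* — the star's fresh start ε-reaches both the body's start and the fresh accept: |ε-closure| = 2 + 6 = 8
  ((y|z)*·z)*·z — |ε-closure| = 8 + 1 = 9 (closure spills across the concat boundary because the left factor accepts ε)
  (((y|z)*·z)*·z)* — the star's fresh start ε-reaches both the body's start and the fresh accept: |ε-closure| = 2 + 9 = 11
  (((y|z)*·z)*·z)*·z·x — |ε-closure| = 11 + 1 = 12 (closure spills across the concat boundary because the left factor accepts ε)

12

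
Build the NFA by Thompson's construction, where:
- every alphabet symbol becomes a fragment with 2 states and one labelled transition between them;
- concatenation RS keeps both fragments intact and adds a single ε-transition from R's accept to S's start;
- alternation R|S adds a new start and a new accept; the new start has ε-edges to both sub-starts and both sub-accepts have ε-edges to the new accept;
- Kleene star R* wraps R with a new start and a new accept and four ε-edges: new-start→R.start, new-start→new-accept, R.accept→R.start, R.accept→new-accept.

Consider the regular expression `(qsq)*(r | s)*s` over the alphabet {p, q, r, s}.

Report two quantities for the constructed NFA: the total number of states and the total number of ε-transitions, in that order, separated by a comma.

Recursing over subexpressions:
Each of the 6 symbol leaves contributes 2 states and 0 ε-transitions.
  qsq = 6 states, 2 ε-transitions
  (qsq)* = 8 states, 6 ε-transitions
  r | s = 6 states, 4 ε-transitions
  (r | s)* = 8 states, 8 ε-transitions
  (qsq)*(r | s)*s = 18 states, 16 ε-transitions

18, 16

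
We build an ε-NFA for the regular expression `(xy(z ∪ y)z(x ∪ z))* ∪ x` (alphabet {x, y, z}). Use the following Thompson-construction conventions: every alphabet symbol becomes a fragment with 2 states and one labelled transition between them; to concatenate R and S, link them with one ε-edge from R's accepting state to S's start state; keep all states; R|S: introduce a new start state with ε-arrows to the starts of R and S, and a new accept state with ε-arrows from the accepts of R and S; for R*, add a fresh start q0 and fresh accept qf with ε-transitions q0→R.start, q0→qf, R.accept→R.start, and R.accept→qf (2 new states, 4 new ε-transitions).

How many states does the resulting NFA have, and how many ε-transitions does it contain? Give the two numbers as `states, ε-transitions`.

24, 20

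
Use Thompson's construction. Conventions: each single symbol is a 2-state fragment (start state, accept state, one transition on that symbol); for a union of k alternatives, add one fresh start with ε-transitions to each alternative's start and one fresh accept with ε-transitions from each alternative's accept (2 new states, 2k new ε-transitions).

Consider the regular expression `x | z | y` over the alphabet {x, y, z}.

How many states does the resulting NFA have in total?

8

By structural recursion:
Each of the 3 symbol leaves contributes a 2-state fragment.
  x | z | y — 8 states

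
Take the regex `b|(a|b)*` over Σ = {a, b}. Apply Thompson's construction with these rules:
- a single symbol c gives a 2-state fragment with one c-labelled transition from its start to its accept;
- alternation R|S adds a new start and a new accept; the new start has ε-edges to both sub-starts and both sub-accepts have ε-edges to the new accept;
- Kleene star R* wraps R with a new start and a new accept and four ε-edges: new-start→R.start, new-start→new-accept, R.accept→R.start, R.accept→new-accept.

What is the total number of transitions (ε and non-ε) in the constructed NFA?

Bottom-up over the parse tree:
Each of the 3 symbol leaves contributes 1 transition (1 symbol, 0 ε).
  a|b — 6 transitions (2 symbol, 4 ε)
  (a|b)* — 10 transitions (2 symbol, 8 ε)
  b|(a|b)* — 15 transitions (3 symbol, 12 ε)

15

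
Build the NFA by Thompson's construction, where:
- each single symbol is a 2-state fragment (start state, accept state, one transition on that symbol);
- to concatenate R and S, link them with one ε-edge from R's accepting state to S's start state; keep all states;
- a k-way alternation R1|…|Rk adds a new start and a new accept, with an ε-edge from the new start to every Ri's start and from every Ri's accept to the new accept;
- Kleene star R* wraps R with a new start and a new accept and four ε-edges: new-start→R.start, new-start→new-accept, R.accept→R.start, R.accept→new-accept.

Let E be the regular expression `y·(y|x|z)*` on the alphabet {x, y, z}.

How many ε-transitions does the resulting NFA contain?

11

Bottom-up over the parse tree:
Each of the 4 symbol leaves contributes 0 ε-transitions.
  y|x|z = 6 ε-transitions
  (y|x|z)* = 10 ε-transitions
  y·(y|x|z)* = 11 ε-transitions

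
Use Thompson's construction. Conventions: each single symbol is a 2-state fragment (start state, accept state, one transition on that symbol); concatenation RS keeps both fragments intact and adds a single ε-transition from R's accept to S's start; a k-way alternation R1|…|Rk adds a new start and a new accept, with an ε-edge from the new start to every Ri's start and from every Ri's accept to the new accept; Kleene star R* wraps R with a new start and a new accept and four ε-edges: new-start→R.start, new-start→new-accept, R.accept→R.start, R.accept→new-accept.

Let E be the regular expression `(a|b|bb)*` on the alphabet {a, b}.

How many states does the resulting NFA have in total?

12

Building bottom-up:
Each of the 4 symbol leaves contributes a 2-state fragment.
  bb : 4 states
  a|b|bb : 10 states
  (a|b|bb)* : 12 states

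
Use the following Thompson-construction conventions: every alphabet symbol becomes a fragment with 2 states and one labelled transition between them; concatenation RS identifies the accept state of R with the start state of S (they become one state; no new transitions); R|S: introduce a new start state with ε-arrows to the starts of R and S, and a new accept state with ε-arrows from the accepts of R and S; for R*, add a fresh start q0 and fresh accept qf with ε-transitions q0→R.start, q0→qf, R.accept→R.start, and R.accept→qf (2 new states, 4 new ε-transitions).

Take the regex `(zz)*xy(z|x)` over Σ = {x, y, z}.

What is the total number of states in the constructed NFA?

Per subexpression:
Each of the 6 symbol leaves contributes a 2-state fragment.
  zz → 3 states
  (zz)* → 5 states
  z|x → 6 states
  (zz)*xy(z|x) → 12 states

12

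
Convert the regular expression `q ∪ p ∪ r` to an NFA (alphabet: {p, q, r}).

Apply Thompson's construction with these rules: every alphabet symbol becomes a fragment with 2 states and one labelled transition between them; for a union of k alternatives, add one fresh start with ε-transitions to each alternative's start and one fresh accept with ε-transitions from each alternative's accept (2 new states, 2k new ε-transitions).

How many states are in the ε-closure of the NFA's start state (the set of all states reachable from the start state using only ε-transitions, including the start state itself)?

Compute the ε-closure size of each fragment's start state recursively; a symbol fragment's start has no outgoing ε-edge, so its closure is just itself (size 1).
  q ∪ p ∪ r : new start ε-reaches every alternative's start; none of them accept ε, so the new accept is not reached: C = 1 + 1 + 1 + 1 = 4

4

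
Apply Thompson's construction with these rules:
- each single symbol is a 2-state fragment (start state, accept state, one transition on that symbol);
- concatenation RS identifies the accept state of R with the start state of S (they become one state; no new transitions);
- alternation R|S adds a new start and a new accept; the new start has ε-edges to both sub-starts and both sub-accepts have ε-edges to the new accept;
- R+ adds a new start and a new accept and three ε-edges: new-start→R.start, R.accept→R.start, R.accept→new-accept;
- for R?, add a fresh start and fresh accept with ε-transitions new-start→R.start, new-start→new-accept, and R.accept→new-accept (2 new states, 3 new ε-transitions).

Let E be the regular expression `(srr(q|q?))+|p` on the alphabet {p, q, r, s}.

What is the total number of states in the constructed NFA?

By structural recursion:
Each of the 6 symbol leaves contributes a 2-state fragment.
  q? = 4 states
  q|q? = 8 states
  srr(q|q?) = 11 states
  (srr(q|q?))+ = 13 states
  (srr(q|q?))+|p = 17 states

17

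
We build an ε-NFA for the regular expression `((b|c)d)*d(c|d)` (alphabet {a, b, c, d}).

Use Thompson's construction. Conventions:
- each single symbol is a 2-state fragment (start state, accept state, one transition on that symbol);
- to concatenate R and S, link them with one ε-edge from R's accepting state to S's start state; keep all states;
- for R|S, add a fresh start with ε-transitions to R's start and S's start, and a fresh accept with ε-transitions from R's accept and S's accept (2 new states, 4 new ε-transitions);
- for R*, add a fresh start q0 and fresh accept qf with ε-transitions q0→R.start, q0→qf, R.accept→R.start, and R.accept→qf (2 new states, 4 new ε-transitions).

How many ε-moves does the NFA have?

Per subexpression:
Each of the 6 symbol leaves contributes 0 ε-transitions.
  b|c : 4 ε-transitions
  (b|c)d : 5 ε-transitions
  ((b|c)d)* : 9 ε-transitions
  c|d : 4 ε-transitions
  ((b|c)d)*d(c|d) : 15 ε-transitions

15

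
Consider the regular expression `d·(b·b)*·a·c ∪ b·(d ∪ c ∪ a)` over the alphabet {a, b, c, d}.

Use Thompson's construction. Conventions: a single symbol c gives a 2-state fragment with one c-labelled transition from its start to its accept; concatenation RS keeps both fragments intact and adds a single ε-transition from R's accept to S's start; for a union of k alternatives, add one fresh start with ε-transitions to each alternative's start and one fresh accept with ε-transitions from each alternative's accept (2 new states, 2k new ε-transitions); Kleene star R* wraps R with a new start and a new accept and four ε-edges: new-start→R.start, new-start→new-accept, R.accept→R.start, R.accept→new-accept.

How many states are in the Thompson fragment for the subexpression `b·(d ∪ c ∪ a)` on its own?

10

Fragment for `b·(d ∪ c ∪ a)`:
Each of the 4 symbol leaves contributes a 2-state fragment.
  d ∪ c ∪ a = 8 states
  b·(d ∪ c ∪ a) = 10 states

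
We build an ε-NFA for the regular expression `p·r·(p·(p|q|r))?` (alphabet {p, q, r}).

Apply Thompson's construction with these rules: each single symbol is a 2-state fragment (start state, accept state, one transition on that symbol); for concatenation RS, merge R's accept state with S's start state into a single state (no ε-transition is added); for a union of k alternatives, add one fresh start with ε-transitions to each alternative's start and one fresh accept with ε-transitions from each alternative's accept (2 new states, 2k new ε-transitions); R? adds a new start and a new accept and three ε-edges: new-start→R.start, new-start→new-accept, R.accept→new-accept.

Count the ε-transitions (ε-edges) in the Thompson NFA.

9

By structural recursion:
Each of the 6 symbol leaves contributes 0 ε-transitions.
  p|q|r = 6 ε-transitions
  p·(p|q|r) = 6 ε-transitions
  (p·(p|q|r))? = 9 ε-transitions
  p·r·(p·(p|q|r))? = 9 ε-transitions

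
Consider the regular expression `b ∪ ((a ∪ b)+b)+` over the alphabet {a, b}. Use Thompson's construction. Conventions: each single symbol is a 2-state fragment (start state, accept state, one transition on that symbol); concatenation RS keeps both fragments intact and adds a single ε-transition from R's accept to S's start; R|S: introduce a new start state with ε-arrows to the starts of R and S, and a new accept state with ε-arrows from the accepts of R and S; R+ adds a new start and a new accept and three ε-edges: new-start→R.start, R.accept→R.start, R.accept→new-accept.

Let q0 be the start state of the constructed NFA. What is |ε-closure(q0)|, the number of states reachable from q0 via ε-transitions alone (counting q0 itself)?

Let C(F) = |ε-closure(F.start)| within fragment F, and note whether F accepts ε. Symbol fragments have C = 1 and do not accept ε. Then:
  a ∪ b — new start ε-reaches every alternative's start; none of them accept ε, so the new accept is not reached: |closure| = 1 + 1 + 1 = 3
  (a ∪ b)+ — |closure| = 1 + 3 = 4 (the body doesn't accept ε, so the new accept is not reached)
  (a ∪ b)+b — same as the first factor's closure: |closure| = 4
  ((a ∪ b)+b)+ — |closure| = 1 + 4 = 5 (the body doesn't accept ε, so the new accept is not reached)
  b ∪ ((a ∪ b)+b)+ — |closure| = 1 + 1 + 5 = 7 (the new accept is not ε-reachable since no branch accepts ε)

7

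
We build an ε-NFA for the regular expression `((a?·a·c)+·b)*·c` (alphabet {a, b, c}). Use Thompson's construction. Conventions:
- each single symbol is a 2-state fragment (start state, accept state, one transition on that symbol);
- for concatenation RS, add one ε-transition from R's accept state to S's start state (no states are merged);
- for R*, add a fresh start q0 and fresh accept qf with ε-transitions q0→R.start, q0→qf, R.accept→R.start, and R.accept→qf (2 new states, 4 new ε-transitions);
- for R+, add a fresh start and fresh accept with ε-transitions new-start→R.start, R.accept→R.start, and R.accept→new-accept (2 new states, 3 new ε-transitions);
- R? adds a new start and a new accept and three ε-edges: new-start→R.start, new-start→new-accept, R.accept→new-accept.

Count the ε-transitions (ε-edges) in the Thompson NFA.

14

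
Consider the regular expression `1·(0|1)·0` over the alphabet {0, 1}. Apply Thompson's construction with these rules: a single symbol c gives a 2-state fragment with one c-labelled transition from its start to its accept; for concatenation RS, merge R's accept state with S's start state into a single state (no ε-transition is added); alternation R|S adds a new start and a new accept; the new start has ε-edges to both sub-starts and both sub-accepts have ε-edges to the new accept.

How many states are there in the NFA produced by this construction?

Bottom-up over the parse tree:
Each of the 4 symbol leaves contributes a 2-state fragment.
  0|1 : 6 states
  1·(0|1)·0 : 8 states

8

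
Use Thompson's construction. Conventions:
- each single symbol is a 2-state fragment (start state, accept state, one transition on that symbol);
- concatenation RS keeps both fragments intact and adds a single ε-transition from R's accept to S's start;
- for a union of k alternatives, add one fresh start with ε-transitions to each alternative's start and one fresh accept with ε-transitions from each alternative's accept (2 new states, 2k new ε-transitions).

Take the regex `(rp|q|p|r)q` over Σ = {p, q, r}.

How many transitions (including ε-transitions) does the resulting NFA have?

16

Bottom-up over the parse tree:
Each of the 6 symbol leaves contributes 1 transition (1 symbol, 0 ε).
  rp — 3 transitions (2 symbol, 1 ε)
  rp|q|p|r — 14 transitions (5 symbol, 9 ε)
  (rp|q|p|r)q — 16 transitions (6 symbol, 10 ε)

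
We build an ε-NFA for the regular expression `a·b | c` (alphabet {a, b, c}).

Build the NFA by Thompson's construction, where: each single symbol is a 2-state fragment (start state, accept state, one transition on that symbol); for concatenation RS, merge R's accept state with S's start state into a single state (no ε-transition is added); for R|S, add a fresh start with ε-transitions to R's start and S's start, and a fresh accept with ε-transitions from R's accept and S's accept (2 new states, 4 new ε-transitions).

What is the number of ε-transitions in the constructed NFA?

Per subexpression:
Each of the 3 symbol leaves contributes 0 ε-transitions.
  a·b — 0 ε-transitions
  a·b | c — 4 ε-transitions

4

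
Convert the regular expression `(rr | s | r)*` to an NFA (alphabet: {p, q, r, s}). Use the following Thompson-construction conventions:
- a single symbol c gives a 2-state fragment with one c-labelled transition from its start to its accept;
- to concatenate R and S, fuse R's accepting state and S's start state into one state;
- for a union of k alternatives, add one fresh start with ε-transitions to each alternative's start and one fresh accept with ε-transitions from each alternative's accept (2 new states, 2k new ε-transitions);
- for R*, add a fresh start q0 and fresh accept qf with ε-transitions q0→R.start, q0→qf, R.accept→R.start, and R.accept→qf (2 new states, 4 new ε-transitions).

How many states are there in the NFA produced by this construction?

11

Bottom-up over the parse tree:
Each of the 4 symbol leaves contributes a 2-state fragment.
  rr — 3 states
  rr | s | r — 9 states
  (rr | s | r)* — 11 states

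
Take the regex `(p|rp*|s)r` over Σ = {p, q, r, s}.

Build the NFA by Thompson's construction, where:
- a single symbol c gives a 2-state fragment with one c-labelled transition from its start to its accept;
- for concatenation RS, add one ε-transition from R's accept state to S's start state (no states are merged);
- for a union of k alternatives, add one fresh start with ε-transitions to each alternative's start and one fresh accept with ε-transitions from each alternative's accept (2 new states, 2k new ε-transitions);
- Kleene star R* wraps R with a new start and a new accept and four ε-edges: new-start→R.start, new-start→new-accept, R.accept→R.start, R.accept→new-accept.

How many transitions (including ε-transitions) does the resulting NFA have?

17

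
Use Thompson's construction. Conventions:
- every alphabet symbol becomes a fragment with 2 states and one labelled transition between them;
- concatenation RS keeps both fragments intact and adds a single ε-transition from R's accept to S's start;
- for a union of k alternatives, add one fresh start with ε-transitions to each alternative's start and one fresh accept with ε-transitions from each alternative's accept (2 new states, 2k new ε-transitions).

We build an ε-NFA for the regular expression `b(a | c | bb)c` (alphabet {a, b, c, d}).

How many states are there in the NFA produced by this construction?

Bottom-up over the parse tree:
Each of the 6 symbol leaves contributes a 2-state fragment.
  bb → 4 states
  a | c | bb → 10 states
  b(a | c | bb)c → 14 states

14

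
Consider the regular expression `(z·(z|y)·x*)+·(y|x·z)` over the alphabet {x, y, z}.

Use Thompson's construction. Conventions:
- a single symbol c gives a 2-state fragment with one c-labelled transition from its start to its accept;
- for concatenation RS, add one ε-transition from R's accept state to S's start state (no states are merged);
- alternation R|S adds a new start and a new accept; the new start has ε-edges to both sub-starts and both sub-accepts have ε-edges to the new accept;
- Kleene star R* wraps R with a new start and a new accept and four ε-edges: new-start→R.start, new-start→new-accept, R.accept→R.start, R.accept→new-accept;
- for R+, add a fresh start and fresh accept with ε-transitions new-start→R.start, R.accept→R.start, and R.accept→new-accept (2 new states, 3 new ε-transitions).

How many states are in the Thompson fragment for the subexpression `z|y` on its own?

6

Fragment for `z|y`:
Each of the 2 symbol leaves contributes a 2-state fragment.
  z|y — 6 states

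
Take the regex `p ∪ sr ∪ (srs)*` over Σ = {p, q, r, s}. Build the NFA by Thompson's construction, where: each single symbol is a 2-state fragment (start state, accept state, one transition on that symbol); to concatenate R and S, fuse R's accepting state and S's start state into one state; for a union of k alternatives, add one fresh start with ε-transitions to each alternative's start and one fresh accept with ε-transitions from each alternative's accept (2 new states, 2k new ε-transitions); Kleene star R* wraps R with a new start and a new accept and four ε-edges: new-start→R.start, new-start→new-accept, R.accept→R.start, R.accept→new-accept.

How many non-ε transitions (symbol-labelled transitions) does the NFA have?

Bottom-up over the parse tree:
Each of the 6 symbol leaves contributes exactly 1 symbol transition.
  sr : 2 symbol transitions
  srs : 3 symbol transitions
  (srs)* : 3 symbol transitions
  p ∪ sr ∪ (srs)* : 6 symbol transitions

6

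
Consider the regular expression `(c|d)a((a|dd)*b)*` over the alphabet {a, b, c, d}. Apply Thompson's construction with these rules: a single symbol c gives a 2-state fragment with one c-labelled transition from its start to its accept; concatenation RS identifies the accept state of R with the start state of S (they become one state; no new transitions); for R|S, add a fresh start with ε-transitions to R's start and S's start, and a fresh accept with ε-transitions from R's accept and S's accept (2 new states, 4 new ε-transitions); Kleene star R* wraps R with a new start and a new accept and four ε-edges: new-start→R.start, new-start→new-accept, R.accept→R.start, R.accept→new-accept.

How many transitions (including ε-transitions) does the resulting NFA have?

23

By structural recursion:
Each of the 7 symbol leaves contributes 1 transition (1 symbol, 0 ε).
  c|d : 6 transitions (2 symbol, 4 ε)
  dd : 2 transitions (2 symbol, 0 ε)
  a|dd : 7 transitions (3 symbol, 4 ε)
  (a|dd)* : 11 transitions (3 symbol, 8 ε)
  (a|dd)*b : 12 transitions (4 symbol, 8 ε)
  ((a|dd)*b)* : 16 transitions (4 symbol, 12 ε)
  (c|d)a((a|dd)*b)* : 23 transitions (7 symbol, 16 ε)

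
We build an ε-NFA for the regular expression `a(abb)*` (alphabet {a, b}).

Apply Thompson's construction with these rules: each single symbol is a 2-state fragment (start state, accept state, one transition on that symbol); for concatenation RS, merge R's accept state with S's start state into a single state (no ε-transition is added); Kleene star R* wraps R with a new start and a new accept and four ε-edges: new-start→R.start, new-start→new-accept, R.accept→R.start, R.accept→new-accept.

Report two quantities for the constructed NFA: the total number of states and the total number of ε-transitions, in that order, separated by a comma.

7, 4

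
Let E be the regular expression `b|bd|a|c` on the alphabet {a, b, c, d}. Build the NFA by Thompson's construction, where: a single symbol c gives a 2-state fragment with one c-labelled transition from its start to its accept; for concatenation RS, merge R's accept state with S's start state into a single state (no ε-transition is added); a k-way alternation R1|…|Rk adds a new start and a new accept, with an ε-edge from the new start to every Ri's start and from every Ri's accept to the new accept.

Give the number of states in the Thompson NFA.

Per subexpression:
Each of the 5 symbol leaves contributes a 2-state fragment.
  bd = 3 states
  b|bd|a|c = 11 states

11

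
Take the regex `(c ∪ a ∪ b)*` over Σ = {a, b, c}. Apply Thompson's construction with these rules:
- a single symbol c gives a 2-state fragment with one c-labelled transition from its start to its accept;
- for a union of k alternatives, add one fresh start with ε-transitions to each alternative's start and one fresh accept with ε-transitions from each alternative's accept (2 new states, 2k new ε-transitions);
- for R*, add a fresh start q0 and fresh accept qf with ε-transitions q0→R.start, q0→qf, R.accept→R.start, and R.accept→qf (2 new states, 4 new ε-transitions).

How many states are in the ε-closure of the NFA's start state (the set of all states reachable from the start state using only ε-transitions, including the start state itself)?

Let C(F) = |ε-closure(F.start)| within fragment F, and note whether F accepts ε. Symbol fragments have C = 1 and do not accept ε. Then:
  c ∪ a ∪ b → new start ε-reaches every alternative's start; none of them accept ε, so the new accept is not reached: |closure| = 1 + 1 + 1 + 1 = 4
  (c ∪ a ∪ b)* → the star's fresh start ε-reaches both the body's start and the fresh accept: |closure| = 2 + 4 = 6

6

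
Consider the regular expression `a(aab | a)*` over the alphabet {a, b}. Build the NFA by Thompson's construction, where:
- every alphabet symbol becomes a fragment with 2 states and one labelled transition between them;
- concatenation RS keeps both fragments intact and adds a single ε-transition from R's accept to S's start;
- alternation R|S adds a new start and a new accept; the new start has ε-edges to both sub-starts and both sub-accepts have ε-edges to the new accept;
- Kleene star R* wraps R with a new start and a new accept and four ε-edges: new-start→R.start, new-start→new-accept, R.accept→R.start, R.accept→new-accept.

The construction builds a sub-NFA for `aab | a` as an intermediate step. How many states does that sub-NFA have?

10

Fragment for `aab | a`:
Each of the 4 symbol leaves contributes a 2-state fragment.
  aab = 6 states
  aab | a = 10 states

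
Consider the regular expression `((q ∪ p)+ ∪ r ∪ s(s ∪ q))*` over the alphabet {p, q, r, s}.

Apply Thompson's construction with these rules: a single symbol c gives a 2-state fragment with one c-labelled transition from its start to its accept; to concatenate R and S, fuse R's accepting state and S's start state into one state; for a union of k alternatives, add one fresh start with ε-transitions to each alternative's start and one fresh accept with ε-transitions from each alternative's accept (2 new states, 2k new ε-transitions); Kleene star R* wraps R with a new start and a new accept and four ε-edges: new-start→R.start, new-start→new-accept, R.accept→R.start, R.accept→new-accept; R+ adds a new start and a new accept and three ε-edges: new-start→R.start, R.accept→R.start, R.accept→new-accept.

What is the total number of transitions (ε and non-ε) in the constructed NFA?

By structural recursion:
Each of the 6 symbol leaves contributes 1 transition (1 symbol, 0 ε).
  q ∪ p → 6 transitions (2 symbol, 4 ε)
  (q ∪ p)+ → 9 transitions (2 symbol, 7 ε)
  s ∪ q → 6 transitions (2 symbol, 4 ε)
  s(s ∪ q) → 7 transitions (3 symbol, 4 ε)
  (q ∪ p)+ ∪ r ∪ s(s ∪ q) → 23 transitions (6 symbol, 17 ε)
  ((q ∪ p)+ ∪ r ∪ s(s ∪ q))* → 27 transitions (6 symbol, 21 ε)

27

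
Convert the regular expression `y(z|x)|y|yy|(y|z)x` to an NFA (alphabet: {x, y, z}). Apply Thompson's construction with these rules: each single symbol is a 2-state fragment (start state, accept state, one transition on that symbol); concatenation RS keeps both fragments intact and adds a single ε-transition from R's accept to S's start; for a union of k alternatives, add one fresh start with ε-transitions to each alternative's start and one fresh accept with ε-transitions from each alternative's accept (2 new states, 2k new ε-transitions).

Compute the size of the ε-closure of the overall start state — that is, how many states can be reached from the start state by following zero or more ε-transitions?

7

Work bottom-up. For each fragment F, track |ε-closure(F.start)| and whether F's accept lies in that closure (i.e. whether F accepts ε). A single-symbol fragment has closure size 1 and does not accept ε.
  z|x : new start ε-reaches every alternative's start; none of them accept ε, so the new accept is not reached: |closure| = 1 + 1 + 1 = 3
  y(z|x) : same as the first factor's closure: |closure| = 1
  yy : |closure| equals the left operand's closure size = 1 (its accept is not ε-reachable, so the closure stops there)
  y|z : new start ε-reaches every alternative's start; none of them accept ε, so the new accept is not reached: |closure| = 1 + 1 + 1 = 3
  (y|z)x : |closure| equals the left operand's closure size = 3 (its accept is not ε-reachable, so the closure stops there)
  y(z|x)|y|yy|(y|z)x : new start ε-reaches every alternative's start; none of them accept ε, so the new accept is not reached: |closure| = 1 + 1 + 1 + 1 + 3 = 7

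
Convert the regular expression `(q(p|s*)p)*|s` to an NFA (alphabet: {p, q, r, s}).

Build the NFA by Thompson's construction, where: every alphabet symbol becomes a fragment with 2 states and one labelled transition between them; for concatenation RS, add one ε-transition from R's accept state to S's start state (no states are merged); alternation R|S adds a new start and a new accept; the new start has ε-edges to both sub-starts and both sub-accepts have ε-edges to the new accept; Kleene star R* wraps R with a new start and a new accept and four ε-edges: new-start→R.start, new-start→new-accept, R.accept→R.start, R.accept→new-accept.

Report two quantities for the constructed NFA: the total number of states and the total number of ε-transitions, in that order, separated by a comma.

18, 18

Bottom-up over the parse tree:
Each of the 5 symbol leaves contributes 2 states and 0 ε-transitions.
  s* → 4 states, 4 ε-transitions
  p|s* → 8 states, 8 ε-transitions
  q(p|s*)p → 12 states, 10 ε-transitions
  (q(p|s*)p)* → 14 states, 14 ε-transitions
  (q(p|s*)p)*|s → 18 states, 18 ε-transitions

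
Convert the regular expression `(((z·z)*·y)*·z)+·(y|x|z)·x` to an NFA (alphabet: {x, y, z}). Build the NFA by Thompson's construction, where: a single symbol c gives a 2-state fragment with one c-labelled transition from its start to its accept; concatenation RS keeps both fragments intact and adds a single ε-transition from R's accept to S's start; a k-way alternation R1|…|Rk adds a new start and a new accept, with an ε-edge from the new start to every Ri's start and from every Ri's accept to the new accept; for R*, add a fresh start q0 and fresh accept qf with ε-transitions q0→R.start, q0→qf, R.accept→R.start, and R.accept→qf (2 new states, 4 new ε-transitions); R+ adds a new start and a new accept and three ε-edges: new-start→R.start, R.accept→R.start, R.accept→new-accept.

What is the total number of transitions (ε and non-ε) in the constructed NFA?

Recursing over subexpressions:
Each of the 8 symbol leaves contributes 1 transition (1 symbol, 0 ε).
  z·z → 3 transitions (2 symbol, 1 ε)
  (z·z)* → 7 transitions (2 symbol, 5 ε)
  (z·z)*·y → 9 transitions (3 symbol, 6 ε)
  ((z·z)*·y)* → 13 transitions (3 symbol, 10 ε)
  ((z·z)*·y)*·z → 15 transitions (4 symbol, 11 ε)
  (((z·z)*·y)*·z)+ → 18 transitions (4 symbol, 14 ε)
  y|x|z → 9 transitions (3 symbol, 6 ε)
  (((z·z)*·y)*·z)+·(y|x|z)·x → 30 transitions (8 symbol, 22 ε)

30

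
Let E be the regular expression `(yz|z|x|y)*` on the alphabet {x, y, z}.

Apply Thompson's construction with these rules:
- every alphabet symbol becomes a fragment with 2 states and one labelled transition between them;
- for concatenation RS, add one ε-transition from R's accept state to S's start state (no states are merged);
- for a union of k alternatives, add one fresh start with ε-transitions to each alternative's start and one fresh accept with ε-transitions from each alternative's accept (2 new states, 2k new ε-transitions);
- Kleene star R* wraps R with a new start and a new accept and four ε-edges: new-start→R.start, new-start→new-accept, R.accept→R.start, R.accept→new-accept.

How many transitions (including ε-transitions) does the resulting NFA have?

Per subexpression:
Each of the 5 symbol leaves contributes 1 transition (1 symbol, 0 ε).
  yz = 3 transitions (2 symbol, 1 ε)
  yz|z|x|y = 14 transitions (5 symbol, 9 ε)
  (yz|z|x|y)* = 18 transitions (5 symbol, 13 ε)

18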